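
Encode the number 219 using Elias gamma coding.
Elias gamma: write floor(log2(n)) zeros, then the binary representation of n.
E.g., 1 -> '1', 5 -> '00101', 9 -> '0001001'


num_bits = floor(log2(219)) + 1 = 8
leading_zeros = num_bits - 1 = 7
binary(219) = 11011011

Elias gamma(219) = '0000000' + '11011011' = 000000011011011 (15 bits)


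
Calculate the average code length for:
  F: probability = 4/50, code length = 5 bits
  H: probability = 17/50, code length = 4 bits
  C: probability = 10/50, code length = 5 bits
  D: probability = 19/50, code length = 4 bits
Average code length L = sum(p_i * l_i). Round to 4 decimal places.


Weighted contributions p_i * l_i:
  F: (4/50) * 5 = 20/50
  H: (17/50) * 4 = 68/50
  C: (10/50) * 5 = 50/50
  D: (19/50) * 4 = 76/50
Sum = (20 + 68 + 50 + 76)/50 = 214/50

L = 214/50 = 4.2800 bits/symbol


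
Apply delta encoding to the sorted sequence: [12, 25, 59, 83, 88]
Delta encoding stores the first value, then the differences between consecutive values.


First value: 12
Deltas:
  25 - 12 = 13
  59 - 25 = 34
  83 - 59 = 24
  88 - 83 = 5


Delta encoded: [12, 13, 34, 24, 5]


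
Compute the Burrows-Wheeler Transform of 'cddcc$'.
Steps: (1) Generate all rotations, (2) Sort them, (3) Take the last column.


Rotations (sorted):
  0: $cddcc -> last char: c
  1: c$cddc -> last char: c
  2: cc$cdd -> last char: d
  3: cddcc$ -> last char: $
  4: dcc$cd -> last char: d
  5: ddcc$c -> last char: c


BWT = ccd$dc


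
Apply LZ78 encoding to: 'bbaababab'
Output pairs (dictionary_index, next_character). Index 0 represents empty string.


LZ78 encoding steps:
Dictionary: {0: ''}
Step 1: w='' (idx 0), next='b' -> output (0, 'b'), add 'b' as idx 1
Step 2: w='b' (idx 1), next='a' -> output (1, 'a'), add 'ba' as idx 2
Step 3: w='' (idx 0), next='a' -> output (0, 'a'), add 'a' as idx 3
Step 4: w='ba' (idx 2), next='b' -> output (2, 'b'), add 'bab' as idx 4
Step 5: w='a' (idx 3), next='b' -> output (3, 'b'), add 'ab' as idx 5


Encoded: [(0, 'b'), (1, 'a'), (0, 'a'), (2, 'b'), (3, 'b')]


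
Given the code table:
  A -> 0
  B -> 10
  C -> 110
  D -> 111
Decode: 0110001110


Decoding:
0 -> A
110 -> C
0 -> A
0 -> A
111 -> D
0 -> A


Result: ACAADA


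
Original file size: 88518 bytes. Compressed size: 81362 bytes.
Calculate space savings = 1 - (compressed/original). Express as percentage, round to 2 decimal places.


ratio = compressed/original = 81362/88518 = 0.919158
savings = 1 - ratio = 1 - 0.919158 = 0.080842
as a percentage: 0.080842 * 100 = 8.08%

Space savings = 1 - 81362/88518 = 8.08%


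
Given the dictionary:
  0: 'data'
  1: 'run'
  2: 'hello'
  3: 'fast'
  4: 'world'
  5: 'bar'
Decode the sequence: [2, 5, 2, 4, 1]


Look up each index in the dictionary:
  2 -> 'hello'
  5 -> 'bar'
  2 -> 'hello'
  4 -> 'world'
  1 -> 'run'

Decoded: "hello bar hello world run"


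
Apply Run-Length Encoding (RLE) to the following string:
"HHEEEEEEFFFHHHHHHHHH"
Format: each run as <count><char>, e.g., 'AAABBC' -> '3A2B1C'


Scanning runs left to right:
  i=0: run of 'H' x 2 -> '2H'
  i=2: run of 'E' x 6 -> '6E'
  i=8: run of 'F' x 3 -> '3F'
  i=11: run of 'H' x 9 -> '9H'

RLE = 2H6E3F9H


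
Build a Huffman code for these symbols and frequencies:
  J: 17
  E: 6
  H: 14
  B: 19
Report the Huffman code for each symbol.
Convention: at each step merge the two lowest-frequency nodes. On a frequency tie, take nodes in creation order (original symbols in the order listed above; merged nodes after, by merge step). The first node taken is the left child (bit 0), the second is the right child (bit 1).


Huffman tree construction:
Step 1: Merge E(6) + H(14) = 20
Step 2: Merge J(17) + B(19) = 36
Step 3: Merge (E+H)(20) + (J+B)(36) = 56
Read each symbol's code off the tree from the root (left child = 0, right child = 1).

Codes:
  J: 10 (length 2)
  E: 00 (length 2)
  H: 01 (length 2)
  B: 11 (length 2)
Average code length: 112/56 = 2.0000 bits/symbol


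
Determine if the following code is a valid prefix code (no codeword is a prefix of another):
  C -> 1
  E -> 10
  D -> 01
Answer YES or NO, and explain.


Checking each pair (does one codeword prefix another?):
  C='1' vs E='10': prefix -- VIOLATION

NO -- this is NOT a valid prefix code. C (1) is a prefix of E (10).


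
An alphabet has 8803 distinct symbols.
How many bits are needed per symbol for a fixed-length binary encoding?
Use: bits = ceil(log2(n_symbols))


log2(8803) = 13.1038
Bracket: 2^13 = 8192 < 8803 <= 2^14 = 16384
So ceil(log2(8803)) = 14

bits = ceil(log2(8803)) = ceil(13.1038) = 14 bits


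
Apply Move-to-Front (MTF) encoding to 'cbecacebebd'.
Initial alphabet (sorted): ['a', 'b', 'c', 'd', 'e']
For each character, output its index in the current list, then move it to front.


MTF encoding:
'c': index 2 in ['a', 'b', 'c', 'd', 'e'] -> ['c', 'a', 'b', 'd', 'e']
'b': index 2 in ['c', 'a', 'b', 'd', 'e'] -> ['b', 'c', 'a', 'd', 'e']
'e': index 4 in ['b', 'c', 'a', 'd', 'e'] -> ['e', 'b', 'c', 'a', 'd']
'c': index 2 in ['e', 'b', 'c', 'a', 'd'] -> ['c', 'e', 'b', 'a', 'd']
'a': index 3 in ['c', 'e', 'b', 'a', 'd'] -> ['a', 'c', 'e', 'b', 'd']
'c': index 1 in ['a', 'c', 'e', 'b', 'd'] -> ['c', 'a', 'e', 'b', 'd']
'e': index 2 in ['c', 'a', 'e', 'b', 'd'] -> ['e', 'c', 'a', 'b', 'd']
'b': index 3 in ['e', 'c', 'a', 'b', 'd'] -> ['b', 'e', 'c', 'a', 'd']
'e': index 1 in ['b', 'e', 'c', 'a', 'd'] -> ['e', 'b', 'c', 'a', 'd']
'b': index 1 in ['e', 'b', 'c', 'a', 'd'] -> ['b', 'e', 'c', 'a', 'd']
'd': index 4 in ['b', 'e', 'c', 'a', 'd'] -> ['d', 'b', 'e', 'c', 'a']


Output: [2, 2, 4, 2, 3, 1, 2, 3, 1, 1, 4]


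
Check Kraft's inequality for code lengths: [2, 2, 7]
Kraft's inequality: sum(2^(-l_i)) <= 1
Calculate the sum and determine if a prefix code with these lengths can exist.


Sum = 2^(-2) + 2^(-2) + 2^(-7)
    = 0.25 + 0.25 + 0.0078125
    = 65/128 = 0.5078125
Since 0.5078125 <= 1, Kraft's inequality IS satisfied.
A prefix code with these lengths CAN exist.

Kraft sum = 0.5078125. Satisfied.


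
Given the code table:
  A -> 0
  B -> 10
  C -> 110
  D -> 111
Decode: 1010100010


Decoding:
10 -> B
10 -> B
10 -> B
0 -> A
0 -> A
10 -> B


Result: BBBAAB


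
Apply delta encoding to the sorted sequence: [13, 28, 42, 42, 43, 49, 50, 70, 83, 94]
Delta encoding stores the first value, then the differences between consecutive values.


First value: 13
Deltas:
  28 - 13 = 15
  42 - 28 = 14
  42 - 42 = 0
  43 - 42 = 1
  49 - 43 = 6
  50 - 49 = 1
  70 - 50 = 20
  83 - 70 = 13
  94 - 83 = 11


Delta encoded: [13, 15, 14, 0, 1, 6, 1, 20, 13, 11]


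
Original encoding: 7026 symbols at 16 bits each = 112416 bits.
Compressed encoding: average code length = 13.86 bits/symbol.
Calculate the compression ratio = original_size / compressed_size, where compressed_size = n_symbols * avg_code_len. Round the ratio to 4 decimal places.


original_size = n_symbols * orig_bits = 7026 * 16 = 112416 bits
compressed_size = n_symbols * avg_code_len = 7026 * 13.86 = 97380.36 bits
ratio = original_size / compressed_size = 112416 / 97380.36 = 1.1544

Compression ratio = 1.1544


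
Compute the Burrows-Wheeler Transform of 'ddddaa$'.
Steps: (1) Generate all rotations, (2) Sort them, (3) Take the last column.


Rotations (sorted):
  0: $ddddaa -> last char: a
  1: a$dddda -> last char: a
  2: aa$dddd -> last char: d
  3: daa$ddd -> last char: d
  4: ddaa$dd -> last char: d
  5: dddaa$d -> last char: d
  6: ddddaa$ -> last char: $


BWT = aadddd$


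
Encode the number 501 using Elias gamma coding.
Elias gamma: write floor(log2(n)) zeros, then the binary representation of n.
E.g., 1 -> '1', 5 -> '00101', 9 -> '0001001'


num_bits = floor(log2(501)) + 1 = 9
leading_zeros = num_bits - 1 = 8
binary(501) = 111110101

Elias gamma(501) = '00000000' + '111110101' = 00000000111110101 (17 bits)


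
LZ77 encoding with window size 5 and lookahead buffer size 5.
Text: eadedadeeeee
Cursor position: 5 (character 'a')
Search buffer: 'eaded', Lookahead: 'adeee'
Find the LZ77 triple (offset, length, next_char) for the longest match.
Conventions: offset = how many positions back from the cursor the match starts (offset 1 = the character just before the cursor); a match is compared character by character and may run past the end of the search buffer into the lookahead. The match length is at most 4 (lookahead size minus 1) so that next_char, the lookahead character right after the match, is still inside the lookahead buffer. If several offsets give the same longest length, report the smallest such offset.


Try each offset into the search buffer:
  offset=1 (pos 4, char 'd'): match length 0
  offset=2 (pos 3, char 'e'): match length 0
  offset=3 (pos 2, char 'd'): match length 0
  offset=4 (pos 1, char 'a'): match length 3
  offset=5 (pos 0, char 'e'): match length 0
Longest match has length 3 at offset 4.
next_char = character at position 5 + 3 = 8 -> 'e'

Best match: offset=4, length=3 (matching 'ade' starting at position 1)
LZ77 triple: (4, 3, 'e')


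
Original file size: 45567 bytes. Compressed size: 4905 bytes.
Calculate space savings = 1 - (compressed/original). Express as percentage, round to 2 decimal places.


ratio = compressed/original = 4905/45567 = 0.107644
savings = 1 - ratio = 1 - 0.107644 = 0.892356
as a percentage: 0.892356 * 100 = 89.24%

Space savings = 1 - 4905/45567 = 89.24%


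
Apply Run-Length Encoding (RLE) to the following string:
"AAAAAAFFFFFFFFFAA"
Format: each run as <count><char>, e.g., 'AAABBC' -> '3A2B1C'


Scanning runs left to right:
  i=0: run of 'A' x 6 -> '6A'
  i=6: run of 'F' x 9 -> '9F'
  i=15: run of 'A' x 2 -> '2A'

RLE = 6A9F2A


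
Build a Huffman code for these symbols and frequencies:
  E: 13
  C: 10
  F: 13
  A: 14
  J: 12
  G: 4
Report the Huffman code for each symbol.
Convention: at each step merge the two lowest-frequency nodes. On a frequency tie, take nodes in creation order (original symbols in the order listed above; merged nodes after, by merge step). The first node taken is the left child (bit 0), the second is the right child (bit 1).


Huffman tree construction:
Step 1: Merge G(4) + C(10) = 14
Step 2: Merge J(12) + E(13) = 25
Step 3: Merge F(13) + A(14) = 27
Step 4: Merge (G+C)(14) + (J+E)(25) = 39
Step 5: Merge (F+A)(27) + ((G+C)+(J+E))(39) = 66
Read each symbol's code off the tree from the root (left child = 0, right child = 1).

Codes:
  E: 111 (length 3)
  C: 101 (length 3)
  F: 00 (length 2)
  A: 01 (length 2)
  J: 110 (length 3)
  G: 100 (length 3)
Average code length: 171/66 = 2.5909 bits/symbol


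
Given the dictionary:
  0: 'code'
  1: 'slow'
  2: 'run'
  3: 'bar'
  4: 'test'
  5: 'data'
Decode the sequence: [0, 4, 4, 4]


Look up each index in the dictionary:
  0 -> 'code'
  4 -> 'test'
  4 -> 'test'
  4 -> 'test'

Decoded: "code test test test"


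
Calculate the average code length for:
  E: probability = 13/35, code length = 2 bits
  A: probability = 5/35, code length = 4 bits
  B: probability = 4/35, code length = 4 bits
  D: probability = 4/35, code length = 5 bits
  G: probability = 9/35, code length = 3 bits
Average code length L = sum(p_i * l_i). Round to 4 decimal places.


Weighted contributions p_i * l_i:
  E: (13/35) * 2 = 26/35
  A: (5/35) * 4 = 20/35
  B: (4/35) * 4 = 16/35
  D: (4/35) * 5 = 20/35
  G: (9/35) * 3 = 27/35
Sum = (26 + 20 + 16 + 20 + 27)/35 = 109/35

L = 109/35 = 3.1143 bits/symbol


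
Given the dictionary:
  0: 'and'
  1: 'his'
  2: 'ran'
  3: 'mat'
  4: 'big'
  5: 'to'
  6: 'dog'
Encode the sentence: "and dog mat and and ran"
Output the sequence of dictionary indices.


Look up each word in the dictionary:
  'and' -> 0
  'dog' -> 6
  'mat' -> 3
  'and' -> 0
  'and' -> 0
  'ran' -> 2

Encoded: [0, 6, 3, 0, 0, 2]


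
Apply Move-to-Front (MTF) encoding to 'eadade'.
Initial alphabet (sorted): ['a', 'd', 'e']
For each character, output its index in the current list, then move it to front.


MTF encoding:
'e': index 2 in ['a', 'd', 'e'] -> ['e', 'a', 'd']
'a': index 1 in ['e', 'a', 'd'] -> ['a', 'e', 'd']
'd': index 2 in ['a', 'e', 'd'] -> ['d', 'a', 'e']
'a': index 1 in ['d', 'a', 'e'] -> ['a', 'd', 'e']
'd': index 1 in ['a', 'd', 'e'] -> ['d', 'a', 'e']
'e': index 2 in ['d', 'a', 'e'] -> ['e', 'd', 'a']


Output: [2, 1, 2, 1, 1, 2]


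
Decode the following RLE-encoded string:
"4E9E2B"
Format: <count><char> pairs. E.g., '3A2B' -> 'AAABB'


Expanding each <count><char> pair:
  4E -> 'EEEE'
  9E -> 'EEEEEEEEE'
  2B -> 'BB'

Decoded = EEEEEEEEEEEEEBB


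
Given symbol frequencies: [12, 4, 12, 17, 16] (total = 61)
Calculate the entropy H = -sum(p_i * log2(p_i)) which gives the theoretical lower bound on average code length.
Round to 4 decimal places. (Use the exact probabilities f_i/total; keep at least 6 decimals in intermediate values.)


Per-symbol terms -p_i * log2(p_i) with p_i = f_i/61:
  p = 12/61 = 0.196721: log2(p) = -2.345775, -p*log2(p) = 0.461464
  p = 4/61 = 0.065574: log2(p) = -3.930737, -p*log2(p) = 0.257753
  p = 12/61 = 0.196721: log2(p) = -2.345775, -p*log2(p) = 0.461464
  p = 17/61 = 0.278689: log2(p) = -1.843274, -p*log2(p) = 0.513699
  p = 16/61 = 0.262295: log2(p) = -1.930737, -p*log2(p) = 0.506423
H = 0.461464 + 0.257753 + 0.461464 + 0.513699 + 0.506423 = 2.200803

H = 2.2008 bits/symbol


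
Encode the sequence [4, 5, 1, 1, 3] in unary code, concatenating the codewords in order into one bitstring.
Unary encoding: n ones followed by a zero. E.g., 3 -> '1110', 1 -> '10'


Encode each number as n ones followed by a terminating 0:
  4 -> 11110 (5 bits)
  5 -> 111110 (6 bits)
  1 -> 10 (2 bits)
  1 -> 10 (2 bits)
  3 -> 1110 (4 bits)
Total length = 5 + 6 + 2 + 2 + 4 = 19 bits.

Unary([4, 5, 1, 1, 3]) = 1111011111010101110 (19 bits)


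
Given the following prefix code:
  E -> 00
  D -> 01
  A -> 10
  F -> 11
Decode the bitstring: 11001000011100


Decoding step by step:
Bits 11 -> F
Bits 00 -> E
Bits 10 -> A
Bits 00 -> E
Bits 01 -> D
Bits 11 -> F
Bits 00 -> E


Decoded message: FEAEDFE


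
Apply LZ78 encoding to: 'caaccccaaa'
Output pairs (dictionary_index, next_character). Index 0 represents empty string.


LZ78 encoding steps:
Dictionary: {0: ''}
Step 1: w='' (idx 0), next='c' -> output (0, 'c'), add 'c' as idx 1
Step 2: w='' (idx 0), next='a' -> output (0, 'a'), add 'a' as idx 2
Step 3: w='a' (idx 2), next='c' -> output (2, 'c'), add 'ac' as idx 3
Step 4: w='c' (idx 1), next='c' -> output (1, 'c'), add 'cc' as idx 4
Step 5: w='c' (idx 1), next='a' -> output (1, 'a'), add 'ca' as idx 5
Step 6: w='a' (idx 2), next='a' -> output (2, 'a'), add 'aa' as idx 6


Encoded: [(0, 'c'), (0, 'a'), (2, 'c'), (1, 'c'), (1, 'a'), (2, 'a')]


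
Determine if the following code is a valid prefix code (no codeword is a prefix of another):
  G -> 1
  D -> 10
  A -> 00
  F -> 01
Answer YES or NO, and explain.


Checking each pair (does one codeword prefix another?):
  G='1' vs D='10': prefix -- VIOLATION

NO -- this is NOT a valid prefix code. G (1) is a prefix of D (10).


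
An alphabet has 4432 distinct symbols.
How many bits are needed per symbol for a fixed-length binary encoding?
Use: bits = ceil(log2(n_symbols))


log2(4432) = 12.1137
Bracket: 2^12 = 4096 < 4432 <= 2^13 = 8192
So ceil(log2(4432)) = 13

bits = ceil(log2(4432)) = ceil(12.1137) = 13 bits


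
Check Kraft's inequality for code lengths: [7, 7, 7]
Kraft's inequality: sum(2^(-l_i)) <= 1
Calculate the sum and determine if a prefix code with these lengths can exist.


Sum = 2^(-7) + 2^(-7) + 2^(-7)
    = 0.0078125 + 0.0078125 + 0.0078125
    = 3/128 = 0.0234375
Since 0.0234375 <= 1, Kraft's inequality IS satisfied.
A prefix code with these lengths CAN exist.

Kraft sum = 0.0234375. Satisfied.


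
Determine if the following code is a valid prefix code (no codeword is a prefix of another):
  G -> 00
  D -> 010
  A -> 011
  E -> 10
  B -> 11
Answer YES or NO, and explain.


Checking each pair (does one codeword prefix another?):
  G='00' vs D='010': no prefix
  G='00' vs A='011': no prefix
  G='00' vs E='10': no prefix
  G='00' vs B='11': no prefix
  D='010' vs G='00': no prefix
  D='010' vs A='011': no prefix
  D='010' vs E='10': no prefix
  D='010' vs B='11': no prefix
  A='011' vs G='00': no prefix
  A='011' vs D='010': no prefix
  A='011' vs E='10': no prefix
  A='011' vs B='11': no prefix
  E='10' vs G='00': no prefix
  E='10' vs D='010': no prefix
  E='10' vs A='011': no prefix
  E='10' vs B='11': no prefix
  B='11' vs G='00': no prefix
  B='11' vs D='010': no prefix
  B='11' vs A='011': no prefix
  B='11' vs E='10': no prefix
No violation found over all pairs.

YES -- this is a valid prefix code. No codeword is a prefix of any other codeword.


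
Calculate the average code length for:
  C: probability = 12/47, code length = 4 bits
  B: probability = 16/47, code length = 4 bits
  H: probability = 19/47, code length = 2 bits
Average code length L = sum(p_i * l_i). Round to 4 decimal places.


Weighted contributions p_i * l_i:
  C: (12/47) * 4 = 48/47
  B: (16/47) * 4 = 64/47
  H: (19/47) * 2 = 38/47
Sum = (48 + 64 + 38)/47 = 150/47

L = 150/47 = 3.1915 bits/symbol


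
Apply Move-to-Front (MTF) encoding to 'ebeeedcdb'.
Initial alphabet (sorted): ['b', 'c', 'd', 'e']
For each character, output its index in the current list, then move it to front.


MTF encoding:
'e': index 3 in ['b', 'c', 'd', 'e'] -> ['e', 'b', 'c', 'd']
'b': index 1 in ['e', 'b', 'c', 'd'] -> ['b', 'e', 'c', 'd']
'e': index 1 in ['b', 'e', 'c', 'd'] -> ['e', 'b', 'c', 'd']
'e': index 0 in ['e', 'b', 'c', 'd'] -> ['e', 'b', 'c', 'd']
'e': index 0 in ['e', 'b', 'c', 'd'] -> ['e', 'b', 'c', 'd']
'd': index 3 in ['e', 'b', 'c', 'd'] -> ['d', 'e', 'b', 'c']
'c': index 3 in ['d', 'e', 'b', 'c'] -> ['c', 'd', 'e', 'b']
'd': index 1 in ['c', 'd', 'e', 'b'] -> ['d', 'c', 'e', 'b']
'b': index 3 in ['d', 'c', 'e', 'b'] -> ['b', 'd', 'c', 'e']


Output: [3, 1, 1, 0, 0, 3, 3, 1, 3]


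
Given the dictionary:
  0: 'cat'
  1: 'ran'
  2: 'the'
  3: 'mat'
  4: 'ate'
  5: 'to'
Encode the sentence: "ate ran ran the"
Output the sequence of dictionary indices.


Look up each word in the dictionary:
  'ate' -> 4
  'ran' -> 1
  'ran' -> 1
  'the' -> 2

Encoded: [4, 1, 1, 2]


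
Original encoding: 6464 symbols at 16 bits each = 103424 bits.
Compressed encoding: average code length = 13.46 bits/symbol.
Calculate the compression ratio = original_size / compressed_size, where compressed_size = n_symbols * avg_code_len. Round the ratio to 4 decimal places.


original_size = n_symbols * orig_bits = 6464 * 16 = 103424 bits
compressed_size = n_symbols * avg_code_len = 6464 * 13.46 = 87005.44 bits
ratio = original_size / compressed_size = 103424 / 87005.44 = 1.1887

Compression ratio = 1.1887


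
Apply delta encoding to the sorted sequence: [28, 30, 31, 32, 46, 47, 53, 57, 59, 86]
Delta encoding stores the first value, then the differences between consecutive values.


First value: 28
Deltas:
  30 - 28 = 2
  31 - 30 = 1
  32 - 31 = 1
  46 - 32 = 14
  47 - 46 = 1
  53 - 47 = 6
  57 - 53 = 4
  59 - 57 = 2
  86 - 59 = 27


Delta encoded: [28, 2, 1, 1, 14, 1, 6, 4, 2, 27]


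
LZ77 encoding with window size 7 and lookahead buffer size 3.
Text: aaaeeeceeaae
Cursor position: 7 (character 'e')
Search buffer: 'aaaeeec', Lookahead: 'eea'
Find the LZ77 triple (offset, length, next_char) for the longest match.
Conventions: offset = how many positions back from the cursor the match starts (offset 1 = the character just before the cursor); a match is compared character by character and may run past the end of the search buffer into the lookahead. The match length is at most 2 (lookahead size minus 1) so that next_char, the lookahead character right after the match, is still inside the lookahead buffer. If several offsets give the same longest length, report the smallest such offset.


Try each offset into the search buffer:
  offset=1 (pos 6, char 'c'): match length 0
  offset=2 (pos 5, char 'e'): match length 1
  offset=3 (pos 4, char 'e'): match length 2
  offset=4 (pos 3, char 'e'): match length 2
  offset=5 (pos 2, char 'a'): match length 0
  offset=6 (pos 1, char 'a'): match length 0
  offset=7 (pos 0, char 'a'): match length 0
Longest match has length 2, found at offsets 3, 4; take the smallest, offset 3.
next_char = character at position 7 + 2 = 9 -> 'a'

Best match: offset=3, length=2 (matching 'ee' starting at position 4)
LZ77 triple: (3, 2, 'a')


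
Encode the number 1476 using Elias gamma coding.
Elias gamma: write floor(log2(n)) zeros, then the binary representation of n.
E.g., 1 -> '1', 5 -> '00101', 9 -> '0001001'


num_bits = floor(log2(1476)) + 1 = 11
leading_zeros = num_bits - 1 = 10
binary(1476) = 10111000100

Elias gamma(1476) = '0000000000' + '10111000100' = 000000000010111000100 (21 bits)


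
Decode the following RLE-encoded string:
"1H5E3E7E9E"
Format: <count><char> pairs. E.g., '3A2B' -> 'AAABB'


Expanding each <count><char> pair:
  1H -> 'H'
  5E -> 'EEEEE'
  3E -> 'EEE'
  7E -> 'EEEEEEE'
  9E -> 'EEEEEEEEE'

Decoded = HEEEEEEEEEEEEEEEEEEEEEEEE


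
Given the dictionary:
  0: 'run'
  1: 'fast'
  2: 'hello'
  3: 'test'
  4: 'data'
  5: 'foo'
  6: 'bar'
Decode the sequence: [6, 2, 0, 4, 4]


Look up each index in the dictionary:
  6 -> 'bar'
  2 -> 'hello'
  0 -> 'run'
  4 -> 'data'
  4 -> 'data'

Decoded: "bar hello run data data"


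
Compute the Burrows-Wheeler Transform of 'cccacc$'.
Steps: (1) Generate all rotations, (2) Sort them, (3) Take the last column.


Rotations (sorted):
  0: $cccacc -> last char: c
  1: acc$ccc -> last char: c
  2: c$cccac -> last char: c
  3: cacc$cc -> last char: c
  4: cc$ccca -> last char: a
  5: ccacc$c -> last char: c
  6: cccacc$ -> last char: $


BWT = ccccac$


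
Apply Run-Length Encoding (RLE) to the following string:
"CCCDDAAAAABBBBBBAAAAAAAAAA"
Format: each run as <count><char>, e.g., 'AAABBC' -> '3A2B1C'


Scanning runs left to right:
  i=0: run of 'C' x 3 -> '3C'
  i=3: run of 'D' x 2 -> '2D'
  i=5: run of 'A' x 5 -> '5A'
  i=10: run of 'B' x 6 -> '6B'
  i=16: run of 'A' x 10 -> '10A'

RLE = 3C2D5A6B10A


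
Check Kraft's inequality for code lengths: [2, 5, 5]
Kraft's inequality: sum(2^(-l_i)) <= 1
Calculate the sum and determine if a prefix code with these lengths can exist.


Sum = 2^(-2) + 2^(-5) + 2^(-5)
    = 0.25 + 0.03125 + 0.03125
    = 10/32 = 0.3125
Since 0.3125 <= 1, Kraft's inequality IS satisfied.
A prefix code with these lengths CAN exist.

Kraft sum = 0.3125. Satisfied.


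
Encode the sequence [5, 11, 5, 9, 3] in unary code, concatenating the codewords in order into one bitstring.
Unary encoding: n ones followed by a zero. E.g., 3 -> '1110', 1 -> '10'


Encode each number as n ones followed by a terminating 0:
  5 -> 111110 (6 bits)
  11 -> 111111111110 (12 bits)
  5 -> 111110 (6 bits)
  9 -> 1111111110 (10 bits)
  3 -> 1110 (4 bits)
Total length = 6 + 12 + 6 + 10 + 4 = 38 bits.

Unary([5, 11, 5, 9, 3]) = 11111011111111111011111011111111101110 (38 bits)


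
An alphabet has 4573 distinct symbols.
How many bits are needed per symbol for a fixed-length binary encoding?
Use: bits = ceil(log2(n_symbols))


log2(4573) = 12.1589
Bracket: 2^12 = 4096 < 4573 <= 2^13 = 8192
So ceil(log2(4573)) = 13

bits = ceil(log2(4573)) = ceil(12.1589) = 13 bits


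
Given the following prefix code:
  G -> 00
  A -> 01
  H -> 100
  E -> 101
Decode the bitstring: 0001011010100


Decoding step by step:
Bits 00 -> G
Bits 01 -> A
Bits 01 -> A
Bits 101 -> E
Bits 01 -> A
Bits 00 -> G


Decoded message: GAAEAG


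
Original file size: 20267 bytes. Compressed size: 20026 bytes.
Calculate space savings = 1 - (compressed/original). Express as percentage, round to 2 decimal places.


ratio = compressed/original = 20026/20267 = 0.988109
savings = 1 - ratio = 1 - 0.988109 = 0.011891
as a percentage: 0.011891 * 100 = 1.19%

Space savings = 1 - 20026/20267 = 1.19%


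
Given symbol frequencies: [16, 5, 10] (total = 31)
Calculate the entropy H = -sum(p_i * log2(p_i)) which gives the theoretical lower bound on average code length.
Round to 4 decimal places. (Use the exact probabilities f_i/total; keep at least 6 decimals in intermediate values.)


Per-symbol terms -p_i * log2(p_i) with p_i = f_i/31:
  p = 16/31 = 0.516129: log2(p) = -0.954196, -p*log2(p) = 0.492488
  p = 5/31 = 0.161290: log2(p) = -2.632268, -p*log2(p) = 0.424559
  p = 10/31 = 0.322581: log2(p) = -1.632268, -p*log2(p) = 0.526538
H = 0.492488 + 0.424559 + 0.526538 = 1.443585

H = 1.4436 bits/symbol


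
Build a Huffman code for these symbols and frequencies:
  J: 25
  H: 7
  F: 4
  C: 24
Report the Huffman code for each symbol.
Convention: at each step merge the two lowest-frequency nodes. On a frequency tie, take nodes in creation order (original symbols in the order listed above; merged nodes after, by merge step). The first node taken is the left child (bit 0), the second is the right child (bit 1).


Huffman tree construction:
Step 1: Merge F(4) + H(7) = 11
Step 2: Merge (F+H)(11) + C(24) = 35
Step 3: Merge J(25) + ((F+H)+C)(35) = 60
Read each symbol's code off the tree from the root (left child = 0, right child = 1).

Codes:
  J: 0 (length 1)
  H: 101 (length 3)
  F: 100 (length 3)
  C: 11 (length 2)
Average code length: 106/60 = 1.7667 bits/symbol


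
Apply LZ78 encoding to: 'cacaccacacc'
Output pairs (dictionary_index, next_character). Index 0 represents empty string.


LZ78 encoding steps:
Dictionary: {0: ''}
Step 1: w='' (idx 0), next='c' -> output (0, 'c'), add 'c' as idx 1
Step 2: w='' (idx 0), next='a' -> output (0, 'a'), add 'a' as idx 2
Step 3: w='c' (idx 1), next='a' -> output (1, 'a'), add 'ca' as idx 3
Step 4: w='c' (idx 1), next='c' -> output (1, 'c'), add 'cc' as idx 4
Step 5: w='a' (idx 2), next='c' -> output (2, 'c'), add 'ac' as idx 5
Step 6: w='ac' (idx 5), next='c' -> output (5, 'c'), add 'acc' as idx 6


Encoded: [(0, 'c'), (0, 'a'), (1, 'a'), (1, 'c'), (2, 'c'), (5, 'c')]


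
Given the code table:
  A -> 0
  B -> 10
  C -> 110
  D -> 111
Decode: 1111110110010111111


Decoding:
111 -> D
111 -> D
0 -> A
110 -> C
0 -> A
10 -> B
111 -> D
111 -> D


Result: DDACABDD


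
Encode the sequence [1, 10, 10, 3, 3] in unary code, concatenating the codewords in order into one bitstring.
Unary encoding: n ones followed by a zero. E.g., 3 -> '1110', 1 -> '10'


Encode each number as n ones followed by a terminating 0:
  1 -> 10 (2 bits)
  10 -> 11111111110 (11 bits)
  10 -> 11111111110 (11 bits)
  3 -> 1110 (4 bits)
  3 -> 1110 (4 bits)
Total length = 2 + 11 + 11 + 4 + 4 = 32 bits.

Unary([1, 10, 10, 3, 3]) = 10111111111101111111111011101110 (32 bits)


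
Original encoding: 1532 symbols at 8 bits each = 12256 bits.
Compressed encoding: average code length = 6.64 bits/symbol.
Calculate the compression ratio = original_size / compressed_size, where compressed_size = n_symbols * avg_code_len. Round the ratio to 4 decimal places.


original_size = n_symbols * orig_bits = 1532 * 8 = 12256 bits
compressed_size = n_symbols * avg_code_len = 1532 * 6.64 = 10172.48 bits
ratio = original_size / compressed_size = 12256 / 10172.48 = 1.2048

Compression ratio = 1.2048


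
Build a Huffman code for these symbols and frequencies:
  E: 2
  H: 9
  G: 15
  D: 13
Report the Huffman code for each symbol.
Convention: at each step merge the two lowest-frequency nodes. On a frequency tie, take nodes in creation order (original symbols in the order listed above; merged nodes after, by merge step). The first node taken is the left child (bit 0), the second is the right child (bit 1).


Huffman tree construction:
Step 1: Merge E(2) + H(9) = 11
Step 2: Merge (E+H)(11) + D(13) = 24
Step 3: Merge G(15) + ((E+H)+D)(24) = 39
Read each symbol's code off the tree from the root (left child = 0, right child = 1).

Codes:
  E: 100 (length 3)
  H: 101 (length 3)
  G: 0 (length 1)
  D: 11 (length 2)
Average code length: 74/39 = 1.8974 bits/symbol


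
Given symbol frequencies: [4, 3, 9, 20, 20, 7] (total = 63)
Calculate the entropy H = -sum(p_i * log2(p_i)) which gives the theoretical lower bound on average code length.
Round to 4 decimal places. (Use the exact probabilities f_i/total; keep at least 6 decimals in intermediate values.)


Per-symbol terms -p_i * log2(p_i) with p_i = f_i/63:
  p = 4/63 = 0.063492: log2(p) = -3.977280, -p*log2(p) = 0.252526
  p = 3/63 = 0.047619: log2(p) = -4.392317, -p*log2(p) = 0.209158
  p = 9/63 = 0.142857: log2(p) = -2.807355, -p*log2(p) = 0.401051
  p = 20/63 = 0.317460: log2(p) = -1.655352, -p*log2(p) = 0.525509
  p = 20/63 = 0.317460: log2(p) = -1.655352, -p*log2(p) = 0.525509
  p = 7/63 = 0.111111: log2(p) = -3.169925, -p*log2(p) = 0.352214
H = 0.252526 + 0.209158 + 0.401051 + 0.525509 + 0.525509 + 0.352214 = 2.265967

H = 2.266 bits/symbol


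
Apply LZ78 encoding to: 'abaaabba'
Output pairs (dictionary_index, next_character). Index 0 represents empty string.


LZ78 encoding steps:
Dictionary: {0: ''}
Step 1: w='' (idx 0), next='a' -> output (0, 'a'), add 'a' as idx 1
Step 2: w='' (idx 0), next='b' -> output (0, 'b'), add 'b' as idx 2
Step 3: w='a' (idx 1), next='a' -> output (1, 'a'), add 'aa' as idx 3
Step 4: w='a' (idx 1), next='b' -> output (1, 'b'), add 'ab' as idx 4
Step 5: w='b' (idx 2), next='a' -> output (2, 'a'), add 'ba' as idx 5


Encoded: [(0, 'a'), (0, 'b'), (1, 'a'), (1, 'b'), (2, 'a')]


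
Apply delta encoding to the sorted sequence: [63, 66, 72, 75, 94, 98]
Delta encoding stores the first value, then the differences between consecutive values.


First value: 63
Deltas:
  66 - 63 = 3
  72 - 66 = 6
  75 - 72 = 3
  94 - 75 = 19
  98 - 94 = 4


Delta encoded: [63, 3, 6, 3, 19, 4]


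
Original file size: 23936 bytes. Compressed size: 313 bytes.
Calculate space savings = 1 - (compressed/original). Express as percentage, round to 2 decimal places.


ratio = compressed/original = 313/23936 = 0.013077
savings = 1 - ratio = 1 - 0.013077 = 0.986923
as a percentage: 0.986923 * 100 = 98.69%

Space savings = 1 - 313/23936 = 98.69%


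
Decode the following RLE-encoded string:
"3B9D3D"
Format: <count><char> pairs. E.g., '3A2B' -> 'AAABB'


Expanding each <count><char> pair:
  3B -> 'BBB'
  9D -> 'DDDDDDDDD'
  3D -> 'DDD'

Decoded = BBBDDDDDDDDDDDD


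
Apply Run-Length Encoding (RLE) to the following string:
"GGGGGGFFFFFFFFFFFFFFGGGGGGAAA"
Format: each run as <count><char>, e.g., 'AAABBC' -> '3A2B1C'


Scanning runs left to right:
  i=0: run of 'G' x 6 -> '6G'
  i=6: run of 'F' x 14 -> '14F'
  i=20: run of 'G' x 6 -> '6G'
  i=26: run of 'A' x 3 -> '3A'

RLE = 6G14F6G3A


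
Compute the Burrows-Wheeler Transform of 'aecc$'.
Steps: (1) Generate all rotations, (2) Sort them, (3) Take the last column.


Rotations (sorted):
  0: $aecc -> last char: c
  1: aecc$ -> last char: $
  2: c$aec -> last char: c
  3: cc$ae -> last char: e
  4: ecc$a -> last char: a


BWT = c$cea


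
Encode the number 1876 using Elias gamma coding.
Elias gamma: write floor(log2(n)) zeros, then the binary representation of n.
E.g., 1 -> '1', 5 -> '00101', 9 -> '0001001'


num_bits = floor(log2(1876)) + 1 = 11
leading_zeros = num_bits - 1 = 10
binary(1876) = 11101010100

Elias gamma(1876) = '0000000000' + '11101010100' = 000000000011101010100 (21 bits)


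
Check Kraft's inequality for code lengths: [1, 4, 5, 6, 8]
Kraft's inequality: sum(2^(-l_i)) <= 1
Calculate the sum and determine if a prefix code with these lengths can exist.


Sum = 2^(-1) + 2^(-4) + 2^(-5) + 2^(-6) + 2^(-8)
    = 0.5 + 0.0625 + 0.03125 + 0.015625 + 0.00390625
    = 157/256 = 0.61328125
Since 0.61328125 <= 1, Kraft's inequality IS satisfied.
A prefix code with these lengths CAN exist.

Kraft sum = 0.61328125. Satisfied.


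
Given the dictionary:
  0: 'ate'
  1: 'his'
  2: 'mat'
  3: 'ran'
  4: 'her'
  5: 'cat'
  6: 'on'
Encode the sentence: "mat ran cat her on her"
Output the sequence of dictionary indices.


Look up each word in the dictionary:
  'mat' -> 2
  'ran' -> 3
  'cat' -> 5
  'her' -> 4
  'on' -> 6
  'her' -> 4

Encoded: [2, 3, 5, 4, 6, 4]


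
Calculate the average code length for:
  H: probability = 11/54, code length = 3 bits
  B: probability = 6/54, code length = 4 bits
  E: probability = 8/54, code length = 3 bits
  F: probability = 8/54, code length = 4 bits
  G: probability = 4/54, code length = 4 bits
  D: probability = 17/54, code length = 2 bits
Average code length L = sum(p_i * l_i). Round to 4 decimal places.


Weighted contributions p_i * l_i:
  H: (11/54) * 3 = 33/54
  B: (6/54) * 4 = 24/54
  E: (8/54) * 3 = 24/54
  F: (8/54) * 4 = 32/54
  G: (4/54) * 4 = 16/54
  D: (17/54) * 2 = 34/54
Sum = (33 + 24 + 24 + 32 + 16 + 34)/54 = 163/54

L = 163/54 = 3.0185 bits/symbol


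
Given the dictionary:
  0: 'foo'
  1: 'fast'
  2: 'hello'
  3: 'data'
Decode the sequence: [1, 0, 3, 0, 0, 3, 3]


Look up each index in the dictionary:
  1 -> 'fast'
  0 -> 'foo'
  3 -> 'data'
  0 -> 'foo'
  0 -> 'foo'
  3 -> 'data'
  3 -> 'data'

Decoded: "fast foo data foo foo data data"


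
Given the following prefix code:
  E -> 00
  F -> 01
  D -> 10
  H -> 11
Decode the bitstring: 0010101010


Decoding step by step:
Bits 00 -> E
Bits 10 -> D
Bits 10 -> D
Bits 10 -> D
Bits 10 -> D


Decoded message: EDDDD


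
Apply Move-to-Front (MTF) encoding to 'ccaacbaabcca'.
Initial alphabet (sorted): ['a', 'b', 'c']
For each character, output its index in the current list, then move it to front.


MTF encoding:
'c': index 2 in ['a', 'b', 'c'] -> ['c', 'a', 'b']
'c': index 0 in ['c', 'a', 'b'] -> ['c', 'a', 'b']
'a': index 1 in ['c', 'a', 'b'] -> ['a', 'c', 'b']
'a': index 0 in ['a', 'c', 'b'] -> ['a', 'c', 'b']
'c': index 1 in ['a', 'c', 'b'] -> ['c', 'a', 'b']
'b': index 2 in ['c', 'a', 'b'] -> ['b', 'c', 'a']
'a': index 2 in ['b', 'c', 'a'] -> ['a', 'b', 'c']
'a': index 0 in ['a', 'b', 'c'] -> ['a', 'b', 'c']
'b': index 1 in ['a', 'b', 'c'] -> ['b', 'a', 'c']
'c': index 2 in ['b', 'a', 'c'] -> ['c', 'b', 'a']
'c': index 0 in ['c', 'b', 'a'] -> ['c', 'b', 'a']
'a': index 2 in ['c', 'b', 'a'] -> ['a', 'c', 'b']


Output: [2, 0, 1, 0, 1, 2, 2, 0, 1, 2, 0, 2]


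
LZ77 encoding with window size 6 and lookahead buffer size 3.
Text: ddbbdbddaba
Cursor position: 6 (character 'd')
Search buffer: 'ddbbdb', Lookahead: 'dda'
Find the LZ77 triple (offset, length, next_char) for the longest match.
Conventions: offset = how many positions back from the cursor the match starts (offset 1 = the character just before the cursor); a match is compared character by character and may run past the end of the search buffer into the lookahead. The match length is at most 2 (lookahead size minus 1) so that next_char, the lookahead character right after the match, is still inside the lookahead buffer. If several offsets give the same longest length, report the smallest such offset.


Try each offset into the search buffer:
  offset=1 (pos 5, char 'b'): match length 0
  offset=2 (pos 4, char 'd'): match length 1
  offset=3 (pos 3, char 'b'): match length 0
  offset=4 (pos 2, char 'b'): match length 0
  offset=5 (pos 1, char 'd'): match length 1
  offset=6 (pos 0, char 'd'): match length 2
Longest match has length 2 at offset 6.
next_char = character at position 6 + 2 = 8 -> 'a'

Best match: offset=6, length=2 (matching 'dd' starting at position 0)
LZ77 triple: (6, 2, 'a')


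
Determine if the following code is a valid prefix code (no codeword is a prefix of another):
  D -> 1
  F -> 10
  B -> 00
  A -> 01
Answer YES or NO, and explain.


Checking each pair (does one codeword prefix another?):
  D='1' vs F='10': prefix -- VIOLATION

NO -- this is NOT a valid prefix code. D (1) is a prefix of F (10).


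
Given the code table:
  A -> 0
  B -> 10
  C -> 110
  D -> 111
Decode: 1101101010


Decoding:
110 -> C
110 -> C
10 -> B
10 -> B


Result: CCBB


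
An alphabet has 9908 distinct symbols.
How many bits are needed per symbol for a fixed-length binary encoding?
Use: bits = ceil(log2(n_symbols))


log2(9908) = 13.2744
Bracket: 2^13 = 8192 < 9908 <= 2^14 = 16384
So ceil(log2(9908)) = 14

bits = ceil(log2(9908)) = ceil(13.2744) = 14 bits


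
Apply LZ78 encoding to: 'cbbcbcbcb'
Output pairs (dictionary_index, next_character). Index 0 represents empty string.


LZ78 encoding steps:
Dictionary: {0: ''}
Step 1: w='' (idx 0), next='c' -> output (0, 'c'), add 'c' as idx 1
Step 2: w='' (idx 0), next='b' -> output (0, 'b'), add 'b' as idx 2
Step 3: w='b' (idx 2), next='c' -> output (2, 'c'), add 'bc' as idx 3
Step 4: w='bc' (idx 3), next='b' -> output (3, 'b'), add 'bcb' as idx 4
Step 5: w='c' (idx 1), next='b' -> output (1, 'b'), add 'cb' as idx 5


Encoded: [(0, 'c'), (0, 'b'), (2, 'c'), (3, 'b'), (1, 'b')]


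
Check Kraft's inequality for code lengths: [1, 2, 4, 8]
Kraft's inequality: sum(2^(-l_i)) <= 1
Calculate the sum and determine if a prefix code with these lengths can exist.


Sum = 2^(-1) + 2^(-2) + 2^(-4) + 2^(-8)
    = 0.5 + 0.25 + 0.0625 + 0.00390625
    = 209/256 = 0.81640625
Since 0.81640625 <= 1, Kraft's inequality IS satisfied.
A prefix code with these lengths CAN exist.

Kraft sum = 0.81640625. Satisfied.


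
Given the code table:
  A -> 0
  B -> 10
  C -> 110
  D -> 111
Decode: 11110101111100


Decoding:
111 -> D
10 -> B
10 -> B
111 -> D
110 -> C
0 -> A


Result: DBBDCA


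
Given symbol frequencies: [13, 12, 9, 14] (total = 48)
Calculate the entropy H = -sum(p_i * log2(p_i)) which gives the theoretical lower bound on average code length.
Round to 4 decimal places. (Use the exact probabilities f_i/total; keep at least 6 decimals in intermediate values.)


Per-symbol terms -p_i * log2(p_i) with p_i = f_i/48:
  p = 13/48 = 0.270833: log2(p) = -1.884523, -p*log2(p) = 0.510392
  p = 12/48 = 0.250000: log2(p) = -2.000000, -p*log2(p) = 0.500000
  p = 9/48 = 0.187500: log2(p) = -2.415037, -p*log2(p) = 0.452820
  p = 14/48 = 0.291667: log2(p) = -1.777608, -p*log2(p) = 0.518469
H = 0.510392 + 0.500000 + 0.452820 + 0.518469 = 1.981681

H = 1.9817 bits/symbol


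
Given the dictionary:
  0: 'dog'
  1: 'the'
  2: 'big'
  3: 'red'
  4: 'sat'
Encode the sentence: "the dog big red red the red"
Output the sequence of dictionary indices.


Look up each word in the dictionary:
  'the' -> 1
  'dog' -> 0
  'big' -> 2
  'red' -> 3
  'red' -> 3
  'the' -> 1
  'red' -> 3

Encoded: [1, 0, 2, 3, 3, 1, 3]


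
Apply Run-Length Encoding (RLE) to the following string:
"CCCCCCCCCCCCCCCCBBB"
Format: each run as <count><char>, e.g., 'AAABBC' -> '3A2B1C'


Scanning runs left to right:
  i=0: run of 'C' x 16 -> '16C'
  i=16: run of 'B' x 3 -> '3B'

RLE = 16C3B


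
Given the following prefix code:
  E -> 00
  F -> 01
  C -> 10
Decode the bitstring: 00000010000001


Decoding step by step:
Bits 00 -> E
Bits 00 -> E
Bits 00 -> E
Bits 10 -> C
Bits 00 -> E
Bits 00 -> E
Bits 01 -> F


Decoded message: EEECEEF


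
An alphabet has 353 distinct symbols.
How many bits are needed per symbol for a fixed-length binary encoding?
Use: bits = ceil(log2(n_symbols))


log2(353) = 8.4635
Bracket: 2^8 = 256 < 353 <= 2^9 = 512
So ceil(log2(353)) = 9

bits = ceil(log2(353)) = ceil(8.4635) = 9 bits


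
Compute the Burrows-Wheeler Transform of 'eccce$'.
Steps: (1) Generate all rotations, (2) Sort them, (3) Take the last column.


Rotations (sorted):
  0: $eccce -> last char: e
  1: ccce$e -> last char: e
  2: cce$ec -> last char: c
  3: ce$ecc -> last char: c
  4: e$eccc -> last char: c
  5: eccce$ -> last char: $


BWT = eeccc$


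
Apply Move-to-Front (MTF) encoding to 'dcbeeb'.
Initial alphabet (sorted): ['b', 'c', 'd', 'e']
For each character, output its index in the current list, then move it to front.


MTF encoding:
'd': index 2 in ['b', 'c', 'd', 'e'] -> ['d', 'b', 'c', 'e']
'c': index 2 in ['d', 'b', 'c', 'e'] -> ['c', 'd', 'b', 'e']
'b': index 2 in ['c', 'd', 'b', 'e'] -> ['b', 'c', 'd', 'e']
'e': index 3 in ['b', 'c', 'd', 'e'] -> ['e', 'b', 'c', 'd']
'e': index 0 in ['e', 'b', 'c', 'd'] -> ['e', 'b', 'c', 'd']
'b': index 1 in ['e', 'b', 'c', 'd'] -> ['b', 'e', 'c', 'd']


Output: [2, 2, 2, 3, 0, 1]


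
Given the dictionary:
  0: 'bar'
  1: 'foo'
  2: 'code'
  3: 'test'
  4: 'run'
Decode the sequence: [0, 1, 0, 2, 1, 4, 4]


Look up each index in the dictionary:
  0 -> 'bar'
  1 -> 'foo'
  0 -> 'bar'
  2 -> 'code'
  1 -> 'foo'
  4 -> 'run'
  4 -> 'run'

Decoded: "bar foo bar code foo run run"
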